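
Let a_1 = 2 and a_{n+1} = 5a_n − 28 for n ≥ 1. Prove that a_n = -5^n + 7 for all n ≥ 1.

Base case: a_1 = 2, and -5^1 + 7 = -5 + 7 = 2.
Assume a_m = -5^m + 7 for some m ≥ 1.
Then a_{m+1} = 5a_m − 28 = 5·(-5^m + 7) − 28 = -5^{m+1} + 35 − 28 = -5^{m+1} + 7.
This completes the inductive step, so a_n = -5^n + 7 for all n ≥ 1.

a_n = -5^n + 7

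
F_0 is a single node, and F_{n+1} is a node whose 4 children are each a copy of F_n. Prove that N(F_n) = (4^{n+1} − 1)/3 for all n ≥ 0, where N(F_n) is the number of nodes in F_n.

Base case: N(F_0) = 1, and (4^{0+1} − 1)/3 = 1.
Assume N(F_j) = (4^{j+1} − 1)/3.
Then N(F_{j+1}) = 1 + 4N(F_j) = 1 + 4·(4^{j+1} − 1)/3 = 1 + (4^{j+2} − 4)/3 = (3 + 4^{j+2} − 4)/3 = (4^{j+2} − 1)/3.
Hence N(F_n) = (4^{n+1} − 1)/3 for every n ≥ 0, by induction.

N(F_n) = (4^{n+1} − 1)/3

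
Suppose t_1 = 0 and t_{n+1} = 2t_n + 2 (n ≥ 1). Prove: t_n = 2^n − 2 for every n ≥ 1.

Base case: t_1 = 0, and 2^1 − 2 = 2 − 2 = 0.
Assume t_j = 2^j − 2 for some j ≥ 1.
Then t_{j+1} = 2t_j + 2 = 2·(2^j − 2) + 2 = 2^{j+1} − 4 + 2 = 2^{j+1} − 2.
By induction, t_n = 2^n − 2 for all n ≥ 1.

t_n = 2^n − 2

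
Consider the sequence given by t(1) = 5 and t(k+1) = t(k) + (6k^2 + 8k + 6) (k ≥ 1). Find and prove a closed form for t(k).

Claim: t(k) = 2k^3 + k^2 + 3k − 1.

Base case: t(1) = 5, and 2·1^3 + 1^2 + 3·1 − 1 = 5.
Assume t(j) = 2j^3 + j^2 + 3j − 1.
Then t(j+1) = t(j) + (6j^2 + 8j + 6) = (2j^3 + j^2 + 3j − 1) + (6j^2 + 8j + 6) = 2j^3 + 7j^2 + 11j + 5,
and 2·(j+1)^3 + (j+1)^2 + 3·(j+1) − 1 = 2j^3 + 7j^2 + 11j + 5.
By induction, t(k) = 2k^3 + k^2 + 3k − 1 for all k ≥ 1.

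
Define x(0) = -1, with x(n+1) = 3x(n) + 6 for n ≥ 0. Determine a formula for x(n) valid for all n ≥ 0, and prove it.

Claim: x(n) = 2·3^n − 3.

Base case: x(0) = -1, and 2·3^0 − 3 = 2 − 3 = -1.
Assume x(k) = 2·3^k − 3 for some k ≥ 0.
Then x(k+1) = 3x(k) + 6 = 3·(2·3^k − 3) + 6 = 6·3^k − 9 + 6 = 2·3^{k+1} − 3.
So the formula holds for k+1, and by induction x(n) = 2·3^n − 3 for all n ≥ 0.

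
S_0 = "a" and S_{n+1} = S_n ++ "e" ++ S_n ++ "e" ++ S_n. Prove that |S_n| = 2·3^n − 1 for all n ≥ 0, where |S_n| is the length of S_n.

Base case: |S_0| = 1, and 2·3^0 − 1 = 1.
Assume |S_r| = 2·3^r − 1.
Then |S_{r+1}| = 3|S_r| + 2 = 3(2·3^r − 1) + 2 = 2·3^{r+1} − 3 + 2 = 2·3^{r+1} − 1.
Hence |S_n| = 2·3^n − 1 for every n ≥ 0, by induction.

|S_n| = 2·3^n − 1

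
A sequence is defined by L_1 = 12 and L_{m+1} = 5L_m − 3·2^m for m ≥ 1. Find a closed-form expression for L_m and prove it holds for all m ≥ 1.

Claim: L_m = 2·5^m + 2^m.

Base case: L_1 = 12, and 2·5^1 + 2^1 = 10 + 2 = 12.
Assume L_j = 2·5^j + 2^j for some j ≥ 1.
Then L_{j+1} = 5L_j − 3·2^j = 5·(2·5^j + 2^j) − 3·2^j = 2·5^{j+1} + 5·2^j − 3·2^j = 2·5^{j+1} + 2·2^j = 2·5^{j+1} + 2^{j+1}.
So the formula holds for j+1, and by induction L_m = 2·5^m + 2^m for all m ≥ 1.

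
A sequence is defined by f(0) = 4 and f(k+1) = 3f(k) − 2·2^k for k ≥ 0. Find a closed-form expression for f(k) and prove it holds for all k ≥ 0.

Claim: f(k) = 2·3^k + 2·2^k.

Base case: f(0) = 4, and 2·3^0 + 2·2^0 = 2 + 2 = 4.
Assume f(j) = 2·3^j + 2·2^j for some j ≥ 0.
Then f(j+1) = 3f(j) − 2·2^j = 3·(2·3^j + 2·2^j) − 2·2^j = 2·3^{j+1} + 6·2^j − 2·2^j = 2·3^{j+1} + 4·2^j = 2·3^{j+1} + 2·2^{j+1}.
By induction, f(k) = 2·3^k + 2·2^k for all k ≥ 0.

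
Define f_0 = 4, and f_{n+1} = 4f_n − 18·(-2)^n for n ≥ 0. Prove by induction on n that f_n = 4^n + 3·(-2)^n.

Base case: f_0 = 4, and 4^0 + 3·(-2)^0 = 1 + 3 = 4.
Assume f_k = 4^k + 3·(-2)^k for some k ≥ 0.
Then f_{k+1} = 4f_k − 18·(-2)^k = 4·(4^k + 3·(-2)^k) − 18·(-2)^k = 4^{k+1} + 12·(-2)^k − 18·(-2)^k = 4^{k+1} − 6·(-2)^k = 4^{k+1} + 3·(-2)^{k+1}.
So the formula holds for k+1, and by induction f_n = 4^n + 3·(-2)^n for all n ≥ 0.

f_n = 4^n + 3·(-2)^n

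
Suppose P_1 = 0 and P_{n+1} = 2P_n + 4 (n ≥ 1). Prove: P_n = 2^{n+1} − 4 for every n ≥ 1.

Base case: P_1 = 0, and 2^{1+1} − 4 = 4 − 4 = 0.
Assume P_m = 2^{m+1} − 4 for some m ≥ 1.
Then P_{m+1} = 2P_m + 4 = 2·(2^{m+1} − 4) + 4 = 2^{m+2} − 8 + 4 = 2^{m+2} − 4.
By induction, P_n = 2^{n+1} − 4 for all n ≥ 1.

P_n = 2^{n+1} − 4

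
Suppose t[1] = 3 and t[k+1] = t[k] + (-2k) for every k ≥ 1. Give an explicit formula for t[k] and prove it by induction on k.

Claim: t[k] = -k^2 + k + 3.

Base case: t[1] = 3, and -1^2 + 1 + 3 = 3.
Assume t[r] = -r^2 + r + 3.
Then t[r+1] = t[r] + (-2r) = (-r^2 + r + 3) + (-2r) = -r^2 − r + 3,
and -(r+1)^2 + (r+1) + 3 = -r^2 − r + 3.
This completes the inductive step, so t[k] = -k^2 + k + 3 for all k ≥ 1.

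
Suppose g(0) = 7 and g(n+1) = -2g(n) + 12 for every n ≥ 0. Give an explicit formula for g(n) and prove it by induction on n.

Claim: g(n) = 3·(-2)^n + 4.

Base case: g(0) = 7, and 3·(-2)^0 + 4 = 3 + 4 = 7.
Assume g(r) = 3·(-2)^r + 4 for some r ≥ 0.
Then g(r+1) = -2g(r) + 12 = -2·(3·(-2)^r + 4) + 12 = -6·(-2)^r − 8 + 12 = 3·(-2)^{r+1} + 4.
Hence g(n) = 3·(-2)^n + 4 for every n ≥ 0, by induction.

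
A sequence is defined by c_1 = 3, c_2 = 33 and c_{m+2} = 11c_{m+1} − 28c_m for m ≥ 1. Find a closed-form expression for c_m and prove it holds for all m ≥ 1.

Claim: c_m = 7^m − 4^m.

Base cases: c_1 = 3 and 7^1 − 4^1 = 3; c_2 = 33 and 7^2 − 4^2 = 33.
Assume c_j = 7^j − 4^j for all 1 ≤ j ≤ k, where k ≥ 2.
Then c_{k+1} = 11c_k − 28c_{k−1} = 11·(7^k − 4^k) − 28·(7^{k−1} − 4^{k−1}) = (11·7 − 28)7^{k−1} − (11·4 − 28)4^{k−1} = 49·7^{k−1} − 16·4^{k−1} = 7^{k+1} − 4^{k+1}.
By strong induction, c_m = 7^m − 4^m for all m ≥ 1.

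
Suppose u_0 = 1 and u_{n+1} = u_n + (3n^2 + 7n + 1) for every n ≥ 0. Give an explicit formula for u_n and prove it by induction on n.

Claim: u_n = n^3 + 2n^2 − 2n + 1.

Base case: u_0 = 1, and 0^3 + 2·0^2 − 2·0 + 1 = 1.
Assume u_r = r^3 + 2r^2 − 2r + 1.
Then u_{r+1} = u_r + (3r^2 + 7r + 1) = (r^3 + 2r^2 − 2r + 1) + (3r^2 + 7r + 1) = r^3 + 5r^2 + 5r + 2,
and (r+1)^3 + 2·(r+1)^2 − 2·(r+1) + 1 = r^3 + 5r^2 + 5r + 2.
By induction, u_n = n^3 + 2n^2 − 2n + 1 for all n ≥ 0.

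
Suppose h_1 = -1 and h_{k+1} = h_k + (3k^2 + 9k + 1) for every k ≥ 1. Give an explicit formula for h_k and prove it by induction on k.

Claim: h_k = k^3 + 3k^2 − 3k − 2.

Base case: h_1 = -1, and 1^3 + 3·1^2 − 3·1 − 2 = -1.
Assume h_j = j^3 + 3j^2 − 3j − 2.
Then h_{j+1} = h_j + (3j^2 + 9j + 1) = (j^3 + 3j^2 − 3j − 2) + (3j^2 + 9j + 1) = j^3 + 6j^2 + 6j − 1,
and (j+1)^3 + 3·(j+1)^2 − 3·(j+1) − 2 = j^3 + 6j^2 + 6j − 1.
Hence h_k = k^3 + 3k^2 − 3k − 2 for every k ≥ 1, by induction.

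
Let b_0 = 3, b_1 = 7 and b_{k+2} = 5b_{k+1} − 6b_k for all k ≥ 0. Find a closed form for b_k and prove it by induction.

Claim: b_k = 3^k + 2·2^k.

Base cases: b_0 = 3 and 3^0 + 2·2^0 = 3; b_1 = 7 and 3^1 + 2·2^1 = 7.
Assume b_j = 3^j + 2·2^j for all 0 ≤ j ≤ m, where m ≥ 1.
Then b_{m+1} = 5b_m − 6b_{m−1} = 5·(3^m + 2·2^m) − 6·(3^{m−1} + 2·2^{m−1}) = (5·3 − 6)3^{m−1} + 2·(5·2 − 6)2^{m−1} = 9·3^{m−1} + 8·2^{m−1} = 3^{m+1} + 2·2^{m+1}.
So the formula holds for m+1, and by strong induction b_k = 3^k + 2·2^k for all k ≥ 0.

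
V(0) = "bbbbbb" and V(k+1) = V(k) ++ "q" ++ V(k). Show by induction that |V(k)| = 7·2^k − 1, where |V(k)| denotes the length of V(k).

Base case: |V(0)| = 6, and 7·2^0 − 1 = 6.
Assume |V(r)| = 7·2^r − 1.
Then |V(r+1)| = |V(r)| + 1 + |V(r)| = 2|V(r)| + 1 = 2(7·2^r − 1) + 1 = 7·2^{r+1} − 2 + 1 = 7·2^{r+1} − 1.
This completes the inductive step, so |V(k)| = 7·2^k − 1 for all k ≥ 0.

|V(k)| = 7·2^k − 1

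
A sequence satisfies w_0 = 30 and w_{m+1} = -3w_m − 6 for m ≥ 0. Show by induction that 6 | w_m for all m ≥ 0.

Base case: w_0 = 30 = 6·5, so 6 | w_0.
Assume 6 | w_r, so w_r = 6t for some integer t.
Then w_{r+1} = -3w_r − 6 = -3·(6t) − 6 = 6(-3t − 1), so 6 | w_{r+1}.
Hence 6 | w_m for every m ≥ 0, by induction.

6 | w_m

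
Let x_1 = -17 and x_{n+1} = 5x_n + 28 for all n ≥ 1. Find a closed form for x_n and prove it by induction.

Claim: x_n = -2·5^n − 7.

Base case: x_1 = -17, and -2·5^1 − 7 = -10 − 7 = -17.
Assume x_k = -2·5^k − 7 for some k ≥ 1.
Then x_{k+1} = 5x_k + 28 = 5·(-2·5^k − 7) + 28 = -10·5^k − 35 + 28 = -2·5^{k+1} − 7.
This completes the inductive step, so x_n = -2·5^n − 7 for all n ≥ 1.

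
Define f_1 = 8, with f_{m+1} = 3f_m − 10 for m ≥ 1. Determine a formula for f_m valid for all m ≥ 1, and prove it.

Claim: f_m = 3^m + 5.

Base case: f_1 = 8, and 3^1 + 5 = 3 + 5 = 8.
Assume f_r = 3^r + 5 for some r ≥ 1.
Then f_{r+1} = 3f_r − 10 = 3·(3^r + 5) − 10 = 3^{r+1} + 15 − 10 = 3^{r+1} + 5.
This completes the inductive step, so f_m = 3^m + 5 for all m ≥ 1.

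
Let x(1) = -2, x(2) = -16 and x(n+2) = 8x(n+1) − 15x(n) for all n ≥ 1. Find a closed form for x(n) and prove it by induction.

Claim: x(n) = 3^n − 5^n.

Base cases: x(1) = -2 and 3^1 − 5^1 = -2; x(2) = -16 and 3^2 − 5^2 = -16.
Assume x(j) = 3^j − 5^j for all 1 ≤ j ≤ r, where r ≥ 2.
Then x(r+1) = 8x(r) − 15x(r−1) = 8·(3^r − 5^r) − 15·(3^{r−1} − 5^{r−1}) = (8·3 − 15)3^{r−1} − (8·5 − 15)5^{r−1} = 9·3^{r−1} − 25·5^{r−1} = 3^{r+1} − 5^{r+1}.
So the formula holds for r+1, and by strong induction x(n) = 3^n − 5^n for all n ≥ 1.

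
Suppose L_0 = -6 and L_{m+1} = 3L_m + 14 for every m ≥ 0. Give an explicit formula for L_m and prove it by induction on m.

Claim: L_m = 3^m − 7.

Base case: L_0 = -6, and 3^0 − 7 = 1 − 7 = -6.
Assume L_r = 3^r − 7 for some r ≥ 0.
Then L_{r+1} = 3L_r + 14 = 3·(3^r − 7) + 14 = 3^{r+1} − 21 + 14 = 3^{r+1} − 7.
Hence L_m = 3^m − 7 for every m ≥ 0, by induction.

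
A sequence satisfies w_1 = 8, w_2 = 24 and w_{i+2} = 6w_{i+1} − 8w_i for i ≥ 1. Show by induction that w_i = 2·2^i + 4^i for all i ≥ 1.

Base cases: w_1 = 8 and 2·2^1 + 4^1 = 8; w_2 = 24 and 2·2^2 + 4^2 = 24.
Assume w_j = 2·2^j + 4^j for all 1 ≤ j ≤ m, where m ≥ 2.
Then w_{m+1} = 6w_m − 8w_{m−1} = 6·(2·2^m + 4^m) − 8·(2·2^{m−1} + 4^{m−1}) = 2·(6·2 − 8)2^{m−1} + (6·4 − 8)4^{m−1} = 8·2^{m−1} + 16·4^{m−1} = 2·2^{m+1} + 4^{m+1}.
By strong induction, w_i = 2·2^i + 4^i for all i ≥ 1.

w_i = 2·2^i + 4^i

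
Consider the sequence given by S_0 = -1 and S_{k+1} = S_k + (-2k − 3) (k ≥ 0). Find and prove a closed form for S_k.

Claim: S_k = -k^2 − 2k − 1.

Base case: S_0 = -1, and -0^2 − 2·0 − 1 = -1.
Assume S_r = -r^2 − 2r − 1.
Then S_{r+1} = S_r + (-2r − 3) = (-r^2 − 2r − 1) + (-2r − 3) = -r^2 − 4r − 4,
and -(r+1)^2 − 2·(r+1) − 1 = -r^2 − 4r − 4.
By induction, S_k = -k^2 − 2k − 1 for all k ≥ 0.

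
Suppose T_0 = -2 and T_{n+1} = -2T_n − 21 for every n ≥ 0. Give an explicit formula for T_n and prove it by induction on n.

Claim: T_n = 5·(-2)^n − 7.

Base case: T_0 = -2, and 5·(-2)^0 − 7 = 5 − 7 = -2.
Assume T_m = 5·(-2)^m − 7 for some m ≥ 0.
Then T_{m+1} = -2T_m − 21 = -2·(5·(-2)^m − 7) − 21 = -10·(-2)^m + 14 − 21 = 5·(-2)^{m+1} − 7.
So the formula holds for m+1, and by induction T_n = 5·(-2)^n − 7 for all n ≥ 0.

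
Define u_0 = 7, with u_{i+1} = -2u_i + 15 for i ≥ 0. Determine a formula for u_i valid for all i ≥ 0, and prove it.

Claim: u_i = 2·(-2)^i + 5.

Base case: u_0 = 7, and 2·(-2)^0 + 5 = 2 + 5 = 7.
Assume u_m = 2·(-2)^m + 5 for some m ≥ 0.
Then u_{m+1} = -2u_m + 15 = -2·(2·(-2)^m + 5) + 15 = -4·(-2)^m − 10 + 15 = 2·(-2)^{m+1} + 5.
This completes the inductive step, so u_i = 2·(-2)^i + 5 for all i ≥ 0.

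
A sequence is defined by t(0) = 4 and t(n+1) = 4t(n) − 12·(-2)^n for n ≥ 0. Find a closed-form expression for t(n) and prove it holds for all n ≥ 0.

Claim: t(n) = 2·4^n + 2·(-2)^n.

Base case: t(0) = 4, and 2·4^0 + 2·(-2)^0 = 2 + 2 = 4.
Assume t(m) = 2·4^m + 2·(-2)^m for some m ≥ 0.
Then t(m+1) = 4t(m) − 12·(-2)^m = 4·(2·4^m + 2·(-2)^m) − 12·(-2)^m = 2·4^{m+1} + 8·(-2)^m − 12·(-2)^m = 2·4^{m+1} − 4·(-2)^m = 2·4^{m+1} + 2·(-2)^{m+1}.
By induction, t(n) = 2·4^n + 2·(-2)^n for all n ≥ 0.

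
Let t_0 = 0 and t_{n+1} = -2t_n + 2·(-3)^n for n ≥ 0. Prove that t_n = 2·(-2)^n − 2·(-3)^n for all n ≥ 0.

Base case: t_0 = 0, and 2·(-2)^0 − 2·(-3)^0 = 2 − 2 = 0.
Assume t_k = 2·(-2)^k − 2·(-3)^k for some k ≥ 0.
Then t_{k+1} = -2t_k + 2·(-3)^k = -2·(2·(-2)^k − 2·(-3)^k) + 2·(-3)^k = 2·(-2)^{k+1} + 4·(-3)^k + 2·(-3)^k = 2·(-2)^{k+1} + 6·(-3)^k = 2·(-2)^{k+1} − 2·(-3)^{k+1}.
This completes the inductive step, so t_n = 2·(-2)^n − 2·(-3)^n for all n ≥ 0.

t_n = 2·(-2)^n − 2·(-3)^n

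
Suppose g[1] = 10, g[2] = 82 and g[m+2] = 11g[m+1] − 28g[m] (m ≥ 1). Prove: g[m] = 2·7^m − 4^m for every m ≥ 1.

Base cases: g[1] = 10 and 2·7^1 − 4^1 = 10; g[2] = 82 and 2·7^2 − 4^2 = 82.
Assume g[i] = 2·7^i − 4^i for all 1 ≤ i ≤ j, where j ≥ 2.
Then g[j+1] = 11g[j] − 28g[j−1] = 11·(2·7^j − 4^j) − 28·(2·7^{j−1} − 4^{j−1}) = 2·(11·7 − 28)7^{j−1} − (11·4 − 28)4^{j−1} = 98·7^{j−1} − 16·4^{j−1} = 2·7^{j+1} − 4^{j+1}.
Hence g[m] = 2·7^m − 4^m for every m ≥ 1, by strong induction.

g[m] = 2·7^m − 4^m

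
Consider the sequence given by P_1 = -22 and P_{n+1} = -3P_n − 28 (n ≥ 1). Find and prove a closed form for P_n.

Claim: P_n = 5·(-3)^n − 7.

Base case: P_1 = -22, and 5·(-3)^1 − 7 = -15 − 7 = -22.
Assume P_r = 5·(-3)^r − 7 for some r ≥ 1.
Then P_{r+1} = -3P_r − 28 = -3·(5·(-3)^r − 7) − 28 = -15·(-3)^r + 21 − 28 = 5·(-3)^{r+1} − 7.
So the formula holds for r+1, and by induction P_n = 5·(-3)^n − 7 for all n ≥ 1.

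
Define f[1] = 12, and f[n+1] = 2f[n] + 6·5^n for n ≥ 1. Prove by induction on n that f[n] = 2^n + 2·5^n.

Base case: f[1] = 12, and 2^1 + 2·5^1 = 2 + 10 = 12.
Assume f[m] = 2^m + 2·5^m for some m ≥ 1.
Then f[m+1] = 2f[m] + 6·5^m = 2·(2^m + 2·5^m) + 6·5^m = 2^{m+1} + 4·5^m + 6·5^m = 2^{m+1} + 10·5^m = 2^{m+1} + 2·5^{m+1}.
This completes the inductive step, so f[n] = 2^n + 2·5^n for all n ≥ 1.

f[n] = 2^n + 2·5^n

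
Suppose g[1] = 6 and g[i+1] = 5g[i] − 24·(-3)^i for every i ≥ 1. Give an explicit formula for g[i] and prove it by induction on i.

Claim: g[i] = 3·5^i + 3·(-3)^i.

Base case: g[1] = 6, and 3·5^1 + 3·(-3)^1 = 15 − 9 = 6.
Assume g[r] = 3·5^r + 3·(-3)^r for some r ≥ 1.
Then g[r+1] = 5g[r] − 24·(-3)^r = 5·(3·5^r + 3·(-3)^r) − 24·(-3)^r = 3·5^{r+1} + 15·(-3)^r − 24·(-3)^r = 3·5^{r+1} − 9·(-3)^r = 3·5^{r+1} + 3·(-3)^{r+1}.
So the formula holds for r+1, and by induction g[i] = 3·5^i + 3·(-3)^i for all i ≥ 1.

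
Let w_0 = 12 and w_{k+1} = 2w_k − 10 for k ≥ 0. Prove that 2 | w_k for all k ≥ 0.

Base case: w_0 = 12 = 2·6, so 2 | w_0.
Assume 2 | w_j, so w_j = 2t for some integer t.
Then w_{j+1} = 2w_j − 10 = 2·(2t) − 10 = 2(2t − 5), so 2 | w_{j+1}.
Hence 2 | w_k for every k ≥ 0, by induction.

2 | w_k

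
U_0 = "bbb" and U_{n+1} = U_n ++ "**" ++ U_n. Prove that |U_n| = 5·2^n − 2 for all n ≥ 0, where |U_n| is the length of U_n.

Base case: |U_0| = 3, and 5·2^0 − 2 = 3.
Assume |U_r| = 5·2^r − 2.
Then |U_{r+1}| = |U_r| + 2 + |U_r| = 2|U_r| + 2 = 2(5·2^r − 2) + 2 = 5·2^{r+1} − 4 + 2 = 5·2^{r+1} − 2.
Hence |U_n| = 5·2^n − 2 for every n ≥ 0, by induction.

|U_n| = 5·2^n − 2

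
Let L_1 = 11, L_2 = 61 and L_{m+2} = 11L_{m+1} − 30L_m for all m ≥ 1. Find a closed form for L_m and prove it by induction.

Claim: L_m = 5^m + 6^m.

Base cases: L_1 = 11 and 5^1 + 6^1 = 11; L_2 = 61 and 5^2 + 6^2 = 61.
Assume L_j = 5^j + 6^j for all 1 ≤ j ≤ r, where r ≥ 2.
Then L_{r+1} = 11L_r − 30L_{r−1} = 11·(5^r + 6^r) − 30·(5^{r−1} + 6^{r−1}) = (11·5 − 30)5^{r−1} + (11·6 − 30)6^{r−1} = 25·5^{r−1} + 36·6^{r−1} = 5^{r+1} + 6^{r+1}.
Hence L_m = 5^m + 6^m for every m ≥ 1, by strong induction.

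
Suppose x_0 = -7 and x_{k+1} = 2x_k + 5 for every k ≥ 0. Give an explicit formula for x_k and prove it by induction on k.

Claim: x_k = -2^{k+1} − 5.

Base case: x_0 = -7, and -2^{0+1} − 5 = -2 − 5 = -7.
Assume x_j = -2^{j+1} − 5 for some j ≥ 0.
Then x_{j+1} = 2x_j + 5 = 2·(-2^{j+1} − 5) + 5 = -2^{j+2} − 10 + 5 = -2^{j+2} − 5.
Hence x_k = -2^{k+1} − 5 for every k ≥ 0, by induction.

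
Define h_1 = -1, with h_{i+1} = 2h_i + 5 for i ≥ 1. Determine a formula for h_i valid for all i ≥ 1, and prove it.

Claim: h_i = 2^{i+1} − 5.

Base case: h_1 = -1, and 2^{1+1} − 5 = 4 − 5 = -1.
Assume h_m = 2^{m+1} − 5 for some m ≥ 1.
Then h_{m+1} = 2h_m + 5 = 2·(2^{m+1} − 5) + 5 = 2^{m+2} − 10 + 5 = 2^{m+2} − 5.
This completes the inductive step, so h_i = 2^{i+1} − 5 for all i ≥ 1.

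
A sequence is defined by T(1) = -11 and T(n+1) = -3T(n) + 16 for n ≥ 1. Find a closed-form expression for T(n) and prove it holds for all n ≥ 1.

Claim: T(n) = 5·(-3)^n + 4.

Base case: T(1) = -11, and 5·(-3)^1 + 4 = -15 + 4 = -11.
Assume T(j) = 5·(-3)^j + 4 for some j ≥ 1.
Then T(j+1) = -3T(j) + 16 = -3·(5·(-3)^j + 4) + 16 = -15·(-3)^j − 12 + 16 = 5·(-3)^{j+1} + 4.
By induction, T(n) = 5·(-3)^n + 4 for all n ≥ 1.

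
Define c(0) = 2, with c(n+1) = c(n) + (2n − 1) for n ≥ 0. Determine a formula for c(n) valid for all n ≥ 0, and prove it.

Claim: c(n) = n^2 − 2n + 2.

Base case: c(0) = 2, and 0^2 − 2·0 + 2 = 2.
Assume c(r) = r^2 − 2r + 2.
Then c(r+1) = c(r) + (2r − 1) = (r^2 − 2r + 2) + (2r − 1) = r^2 + 1,
and (r+1)^2 − 2·(r+1) + 2 = r^2 + 1.
By induction, c(n) = n^2 − 2n + 2 for all n ≥ 0.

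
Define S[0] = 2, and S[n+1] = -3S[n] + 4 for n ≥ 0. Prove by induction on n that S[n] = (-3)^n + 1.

Base case: S[0] = 2, and (-3)^0 + 1 = 1 + 1 = 2.
Assume S[k] = (-3)^k + 1 for some k ≥ 0.
Then S[k+1] = -3S[k] + 4 = -3·((-3)^k + 1) + 4 = -3·(-3)^k − 3 + 4 = (-3)^{k+1} + 1.
By induction, S[n] = (-3)^n + 1 for all n ≥ 0.

S[n] = (-3)^n + 1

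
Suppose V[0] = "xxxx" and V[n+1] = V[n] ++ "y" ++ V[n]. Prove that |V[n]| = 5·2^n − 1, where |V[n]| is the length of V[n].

Base case: |V[0]| = 4, and 5·2^0 − 1 = 4.
Assume |V[m]| = 5·2^m − 1.
Then |V[m+1]| = |V[m]| + 1 + |V[m]| = 2|V[m]| + 1 = 2(5·2^m − 1) + 1 = 5·2^{m+1} − 2 + 1 = 5·2^{m+1} − 1.
Hence |V[n]| = 5·2^n − 1 for every n ≥ 0, by induction.

|V[n]| = 5·2^n − 1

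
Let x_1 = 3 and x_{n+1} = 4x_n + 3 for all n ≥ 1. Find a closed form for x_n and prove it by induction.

Claim: x_n = 4^n − 1.

Base case: x_1 = 3, and 4^1 − 1 = 4 − 1 = 3.
Assume x_r = 4^r − 1 for some r ≥ 1.
Then x_{r+1} = 4x_r + 3 = 4·(4^r − 1) + 3 = 4^{r+1} − 4 + 3 = 4^{r+1} − 1.
So the formula holds for r+1, and by induction x_n = 4^n − 1 for all n ≥ 1.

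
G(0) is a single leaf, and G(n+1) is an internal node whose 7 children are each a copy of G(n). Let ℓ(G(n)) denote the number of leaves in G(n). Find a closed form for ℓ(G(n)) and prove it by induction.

Claim: ℓ(G(n)) = 7^n.

Base case: ℓ(G(0)) = 1, and 7^0 = 1.
Assume ℓ(G(r)) = 7^r.
Then ℓ(G(r+1)) = 7·ℓ(G(r)) = 7·7^r = 7^{r+1}.
So the formula holds for r+1, and by induction ℓ(G(n)) = 7^n for all n ≥ 0.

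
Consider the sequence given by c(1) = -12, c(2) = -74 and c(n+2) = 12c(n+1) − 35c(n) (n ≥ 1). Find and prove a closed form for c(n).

Claim: c(n) = -5^n − 7^n.

Base cases: c(1) = -12 and -5^1 − 7^1 = -12; c(2) = -74 and -5^2 − 7^2 = -74.
Assume c(i) = -5^i − 7^i for all 1 ≤ i ≤ j, where j ≥ 2.
Then c(j+1) = 12c(j) − 35c(j−1) = 12·(-5^j − 7^j) − 35·(-5^{j−1} − 7^{j−1}) = -(12·5 − 35)5^{j−1} − (12·7 − 35)7^{j−1} = -25·5^{j−1} − 49·7^{j−1} = -5^{j+1} − 7^{j+1}.
Hence c(n) = -5^n − 7^n for every n ≥ 1, by strong induction.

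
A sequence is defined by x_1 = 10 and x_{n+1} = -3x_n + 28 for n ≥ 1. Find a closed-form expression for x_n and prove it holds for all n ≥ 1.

Claim: x_n = -(-3)^n + 7.

Base case: x_1 = 10, and -(-3)^1 + 7 = 3 + 7 = 10.
Assume x_r = -(-3)^r + 7 for some r ≥ 1.
Then x_{r+1} = -3x_r + 28 = -3·(-(-3)^r + 7) + 28 = 3·(-3)^r − 21 + 28 = -(-3)^{r+1} + 7.
By induction, x_n = -(-3)^n + 7 for all n ≥ 1.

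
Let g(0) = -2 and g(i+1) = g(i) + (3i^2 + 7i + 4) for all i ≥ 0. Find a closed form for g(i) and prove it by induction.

Claim: g(i) = i^3 + 2i^2 + i − 2.

Base case: g(0) = -2, and 0^3 + 2·0^2 + 0 − 2 = -2.
Assume g(r) = r^3 + 2r^2 + r − 2.
Then g(r+1) = g(r) + (3r^2 + 7r + 4) = (r^3 + 2r^2 + r − 2) + (3r^2 + 7r + 4) = r^3 + 5r^2 + 8r + 2,
and (r+1)^3 + 2·(r+1)^2 + (r+1) − 2 = r^3 + 5r^2 + 8r + 2.
Hence g(i) = i^3 + 2i^2 + i − 2 for every i ≥ 0, by induction.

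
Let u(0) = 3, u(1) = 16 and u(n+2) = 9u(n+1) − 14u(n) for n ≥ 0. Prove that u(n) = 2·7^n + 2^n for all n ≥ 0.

Base cases: u(0) = 3 and 2·7^0 + 2^0 = 3; u(1) = 16 and 2·7^1 + 2^1 = 16.
Assume u(j) = 2·7^j + 2^j for all 0 ≤ j ≤ r, where r ≥ 1.
Then u(r+1) = 9u(r) − 14u(r−1) = 9·(2·7^r + 2^r) − 14·(2·7^{r−1} + 2^{r−1}) = 2·(9·7 − 14)7^{r−1} + (9·2 − 14)2^{r−1} = 98·7^{r−1} + 4·2^{r−1} = 2·7^{r+1} + 2^{r+1}.
Hence u(n) = 2·7^n + 2^n for every n ≥ 0, by strong induction.

u(n) = 2·7^n + 2^n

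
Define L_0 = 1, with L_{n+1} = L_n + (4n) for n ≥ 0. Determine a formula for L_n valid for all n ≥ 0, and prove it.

Claim: L_n = 2n^2 − 2n + 1.

Base case: L_0 = 1, and 2·0^2 − 2·0 + 1 = 1.
Assume L_j = 2j^2 − 2j + 1.
Then L_{j+1} = L_j + (4j) = (2j^2 − 2j + 1) + (4j) = 2j^2 + 2j + 1,
and 2·(j+1)^2 − 2·(j+1) + 1 = 2j^2 + 2j + 1.
Hence L_n = 2n^2 − 2n + 1 for every n ≥ 0, by induction.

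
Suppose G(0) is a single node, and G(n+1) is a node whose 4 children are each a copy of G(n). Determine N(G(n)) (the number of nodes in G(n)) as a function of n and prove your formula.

Claim: N(G(n)) = (4^{n+1} − 1)/3.

Base case: N(G(0)) = 1, and (4^{0+1} − 1)/3 = 1.
Assume N(G(r)) = (4^{r+1} − 1)/3.
Then N(G(r+1)) = 1 + 4N(G(r)) = 1 + 4·(4^{r+1} − 1)/3 = 1 + (4^{r+2} − 4)/3 = (3 + 4^{r+2} − 4)/3 = (4^{r+2} − 1)/3.
By induction, N(G(n)) = (4^{n+1} − 1)/3 for all n ≥ 0.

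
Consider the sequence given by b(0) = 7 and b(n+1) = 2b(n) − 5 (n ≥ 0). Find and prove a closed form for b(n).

Claim: b(n) = 2^{n+1} + 5.

Base case: b(0) = 7, and 2^{0+1} + 5 = 2 + 5 = 7.
Assume b(r) = 2^{r+1} + 5 for some r ≥ 0.
Then b(r+1) = 2b(r) − 5 = 2·(2^{r+1} + 5) − 5 = 2^{r+2} + 10 − 5 = 2^{r+2} + 5.
By induction, b(n) = 2^{n+1} + 5 for all n ≥ 0.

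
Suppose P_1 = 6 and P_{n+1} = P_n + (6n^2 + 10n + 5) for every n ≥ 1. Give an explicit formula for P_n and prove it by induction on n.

Claim: P_n = 2n^3 + 2n^2 + n + 1.

Base case: P_1 = 6, and 2·1^3 + 2·1^2 + 1 + 1 = 6.
Assume P_j = 2j^3 + 2j^2 + j + 1.
Then P_{j+1} = P_j + (6j^2 + 10j + 5) = (2j^3 + 2j^2 + j + 1) + (6j^2 + 10j + 5) = 2j^3 + 8j^2 + 11j + 6,
and 2·(j+1)^3 + 2·(j+1)^2 + (j+1) + 1 = 2j^3 + 8j^2 + 11j + 6.
This completes the inductive step, so P_n = 2n^3 + 2n^2 + n + 1 for all n ≥ 1.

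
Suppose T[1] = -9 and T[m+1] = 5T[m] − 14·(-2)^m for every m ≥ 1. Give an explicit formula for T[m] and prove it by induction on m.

Claim: T[m] = -5^m + 2·(-2)^m.

Base case: T[1] = -9, and -5^1 + 2·(-2)^1 = -5 − 4 = -9.
Assume T[r] = -5^r + 2·(-2)^r for some r ≥ 1.
Then T[r+1] = 5T[r] − 14·(-2)^r = 5·(-5^r + 2·(-2)^r) − 14·(-2)^r = -5^{r+1} + 10·(-2)^r − 14·(-2)^r = -5^{r+1} − 4·(-2)^r = -5^{r+1} + 2·(-2)^{r+1}.
This completes the inductive step, so T[m] = -5^m + 2·(-2)^m for all m ≥ 1.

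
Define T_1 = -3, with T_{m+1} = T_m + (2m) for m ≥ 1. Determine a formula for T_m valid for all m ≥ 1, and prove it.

Claim: T_m = m^2 − m − 3.

Base case: T_1 = -3, and 1^2 − 1 − 3 = -3.
Assume T_j = j^2 − j − 3.
Then T_{j+1} = T_j + (2j) = (j^2 − j − 3) + (2j) = j^2 + j − 3,
and (j+1)^2 − (j+1) − 3 = j^2 + j − 3.
By induction, T_m = m^2 − m − 3 for all m ≥ 1.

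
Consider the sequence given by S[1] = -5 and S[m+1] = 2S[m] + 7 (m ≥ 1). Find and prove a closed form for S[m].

Claim: S[m] = 2^m − 7.

Base case: S[1] = -5, and 2^1 − 7 = 2 − 7 = -5.
Assume S[j] = 2^j − 7 for some j ≥ 1.
Then S[j+1] = 2S[j] + 7 = 2·(2^j − 7) + 7 = 2^{j+1} − 14 + 7 = 2^{j+1} − 7.
By induction, S[m] = 2^m − 7 for all m ≥ 1.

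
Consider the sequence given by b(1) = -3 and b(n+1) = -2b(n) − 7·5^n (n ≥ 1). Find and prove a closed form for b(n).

Claim: b(n) = -(-2)^n − 5^n.

Base case: b(1) = -3, and -(-2)^1 − 5^1 = 2 − 5 = -3.
Assume b(j) = -(-2)^j − 5^j for some j ≥ 1.
Then b(j+1) = -2b(j) − 7·5^j = -2·(-(-2)^j − 5^j) − 7·5^j = -(-2)^{j+1} + 2·5^j − 7·5^j = -(-2)^{j+1} − 5·5^j = -(-2)^{j+1} − 5^{j+1}.
Hence b(n) = -(-2)^n − 5^n for every n ≥ 1, by induction.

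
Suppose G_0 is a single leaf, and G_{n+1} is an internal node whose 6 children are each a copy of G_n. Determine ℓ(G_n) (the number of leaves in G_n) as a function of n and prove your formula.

Claim: ℓ(G_n) = 6^n.

Base case: ℓ(G_0) = 1, and 6^0 = 1.
Assume ℓ(G_r) = 6^r.
Then ℓ(G_{r+1}) = 6·ℓ(G_r) = 6·6^r = 6^{r+1}.
So the formula holds for r+1, and by induction ℓ(G_n) = 6^n for all n ≥ 0.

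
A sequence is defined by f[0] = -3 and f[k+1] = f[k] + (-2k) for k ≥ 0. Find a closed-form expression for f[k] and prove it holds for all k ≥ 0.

Claim: f[k] = -k^2 + k − 3.

Base case: f[0] = -3, and -0^2 + 0 − 3 = -3.
Assume f[r] = -r^2 + r − 3.
Then f[r+1] = f[r] + (-2r) = (-r^2 + r − 3) + (-2r) = -r^2 − r − 3,
and -(r+1)^2 + (r+1) − 3 = -r^2 − r − 3.
By induction, f[k] = -k^2 + k − 3 for all k ≥ 0.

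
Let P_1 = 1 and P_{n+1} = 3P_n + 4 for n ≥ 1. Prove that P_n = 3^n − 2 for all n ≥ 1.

Base case: P_1 = 1, and 3^1 − 2 = 3 − 2 = 1.
Assume P_m = 3^m − 2 for some m ≥ 1.
Then P_{m+1} = 3P_m + 4 = 3·(3^m − 2) + 4 = 3^{m+1} − 6 + 4 = 3^{m+1} − 2.
This completes the inductive step, so P_n = 3^n − 2 for all n ≥ 1.

P_n = 3^n − 2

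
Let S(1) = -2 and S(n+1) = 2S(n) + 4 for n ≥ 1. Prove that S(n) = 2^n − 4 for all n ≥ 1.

Base case: S(1) = -2, and 2^1 − 4 = 2 − 4 = -2.
Assume S(m) = 2^m − 4 for some m ≥ 1.
Then S(m+1) = 2S(m) + 4 = 2·(2^m − 4) + 4 = 2^{m+1} − 8 + 4 = 2^{m+1} − 4.
Hence S(n) = 2^n − 4 for every n ≥ 1, by induction.

S(n) = 2^n − 4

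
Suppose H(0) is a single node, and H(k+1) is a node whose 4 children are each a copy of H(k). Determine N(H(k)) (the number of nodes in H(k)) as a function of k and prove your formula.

Claim: N(H(k)) = (4^{k+1} − 1)/3.

Base case: N(H(0)) = 1, and (4^{0+1} − 1)/3 = 1.
Assume N(H(m)) = (4^{m+1} − 1)/3.
Then N(H(m+1)) = 1 + 4N(H(m)) = 1 + 4·(4^{m+1} − 1)/3 = 1 + (4^{m+2} − 4)/3 = (3 + 4^{m+2} − 4)/3 = (4^{m+2} − 1)/3.
Hence N(H(k)) = (4^{k+1} − 1)/3 for every k ≥ 0, by induction.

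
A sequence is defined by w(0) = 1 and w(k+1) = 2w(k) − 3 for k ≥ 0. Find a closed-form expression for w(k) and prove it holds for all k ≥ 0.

Claim: w(k) = -2^{k+1} + 3.

Base case: w(0) = 1, and -2^{0+1} + 3 = -2 + 3 = 1.
Assume w(m) = -2^{m+1} + 3 for some m ≥ 0.
Then w(m+1) = 2w(m) − 3 = 2·(-2^{m+1} + 3) − 3 = -2^{m+2} + 6 − 3 = -2^{m+2} + 3.
This completes the inductive step, so w(k) = -2^{k+1} + 3 for all k ≥ 0.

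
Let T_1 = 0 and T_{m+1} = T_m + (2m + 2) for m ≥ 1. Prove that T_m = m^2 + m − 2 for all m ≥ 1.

Base case: T_1 = 0, and 1^2 + 1 − 2 = 0.
Assume T_j = j^2 + j − 2.
Then T_{j+1} = T_j + (2j + 2) = (j^2 + j − 2) + (2j + 2) = j^2 + 3j,
and (j+1)^2 + (j+1) − 2 = j^2 + 3j.
By induction, T_m = m^2 + m − 2 for all m ≥ 1.

T_m = m^2 + m − 2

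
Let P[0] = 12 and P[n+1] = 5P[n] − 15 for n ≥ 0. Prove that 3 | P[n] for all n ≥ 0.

Base case: P[0] = 12 = 3·4, so 3 | P[0].
Assume 3 | P[k], so P[k] = 3t for some integer t.
Then P[k+1] = 5P[k] − 15 = 5·(3t) − 15 = 3(5t − 5), so 3 | P[k+1].
Hence 3 | P[n] for every n ≥ 0, by induction.

3 | P[n]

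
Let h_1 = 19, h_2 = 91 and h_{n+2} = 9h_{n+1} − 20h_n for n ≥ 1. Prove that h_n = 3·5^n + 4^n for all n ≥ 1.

Base cases: h_1 = 19 and 3·5^1 + 4^1 = 19; h_2 = 91 and 3·5^2 + 4^2 = 91.
Assume h_j = 3·5^j + 4^j for all 1 ≤ j ≤ k, where k ≥ 2.
Then h_{k+1} = 9h_k − 20h_{k−1} = 9·(3·5^k + 4^k) − 20·(3·5^{k−1} + 4^{k−1}) = 3·(9·5 − 20)5^{k−1} + (9·4 − 20)4^{k−1} = 75·5^{k−1} + 16·4^{k−1} = 3·5^{k+1} + 4^{k+1}.
So the formula holds for k+1, and by strong induction h_n = 3·5^n + 4^n for all n ≥ 1.

h_n = 3·5^n + 4^n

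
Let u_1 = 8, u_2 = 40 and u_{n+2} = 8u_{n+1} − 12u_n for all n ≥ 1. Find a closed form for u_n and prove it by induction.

Claim: u_n = 2^n + 6^n.

Base cases: u_1 = 8 and 2^1 + 6^1 = 8; u_2 = 40 and 2^2 + 6^2 = 40.
Assume u_j = 2^j + 6^j for all 1 ≤ j ≤ r, where r ≥ 2.
Then u_{r+1} = 8u_r − 12u_{r−1} = 8·(2^r + 6^r) − 12·(2^{r−1} + 6^{r−1}) = (8·2 − 12)2^{r−1} + (8·6 − 12)6^{r−1} = 4·2^{r−1} + 36·6^{r−1} = 2^{r+1} + 6^{r+1}.
So the formula holds for r+1, and by strong induction u_n = 2^n + 6^n for all n ≥ 1.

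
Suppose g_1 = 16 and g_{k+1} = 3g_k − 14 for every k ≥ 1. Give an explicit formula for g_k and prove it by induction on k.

Claim: g_k = 3^{k+1} + 7.

Base case: g_1 = 16, and 3^{1+1} + 7 = 9 + 7 = 16.
Assume g_m = 3^{m+1} + 7 for some m ≥ 1.
Then g_{m+1} = 3g_m − 14 = 3·(3^{m+1} + 7) − 14 = 3^{m+2} + 21 − 14 = 3^{m+2} + 7.
This completes the inductive step, so g_k = 3^{k+1} + 7 for all k ≥ 1.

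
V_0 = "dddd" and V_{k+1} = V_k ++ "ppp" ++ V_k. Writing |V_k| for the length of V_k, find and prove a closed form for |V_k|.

Claim: |V_k| = 7·2^k − 3.

Base case: |V_0| = 4, and 7·2^0 − 3 = 4.
Assume |V_m| = 7·2^m − 3.
Then |V_{m+1}| = |V_m| + 3 + |V_m| = 2|V_m| + 3 = 2(7·2^m − 3) + 3 = 7·2^{m+1} − 6 + 3 = 7·2^{m+1} − 3.
By induction, |V_k| = 7·2^k − 3 for all k ≥ 0.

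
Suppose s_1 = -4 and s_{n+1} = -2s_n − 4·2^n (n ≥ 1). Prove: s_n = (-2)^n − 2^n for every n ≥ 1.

Base case: s_1 = -4, and (-2)^1 − 2^1 = -2 − 2 = -4.
Assume s_k = (-2)^k − 2^k for some k ≥ 1.
Then s_{k+1} = -2s_k − 4·2^k = -2·((-2)^k − 2^k) − 4·2^k = (-2)^{k+1} + 2·2^k − 4·2^k = (-2)^{k+1} − 2·2^k = (-2)^{k+1} − 2^{k+1}.
Hence s_n = (-2)^n − 2^n for every n ≥ 1, by induction.

s_n = (-2)^n − 2^n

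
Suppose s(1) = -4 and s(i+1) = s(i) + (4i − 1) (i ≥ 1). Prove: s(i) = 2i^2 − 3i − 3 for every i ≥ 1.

Base case: s(1) = -4, and 2·1^2 − 3·1 − 3 = -4.
Assume s(k) = 2k^2 − 3k − 3.
Then s(k+1) = s(k) + (4k − 1) = (2k^2 − 3k − 3) + (4k − 1) = 2k^2 + k − 4,
and 2·(k+1)^2 − 3·(k+1) − 3 = 2k^2 + k − 4.
By induction, s(i) = 2i^2 − 3i − 3 for all i ≥ 1.

s(i) = 2i^2 − 3i − 3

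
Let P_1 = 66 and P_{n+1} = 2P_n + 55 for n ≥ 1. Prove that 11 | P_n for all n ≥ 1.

Base case: P_1 = 66 = 11·6, so 11 | P_1.
Assume 11 | P_k, so P_k = 11t for some integer t.
Then P_{k+1} = 2P_k + 55 = 2·(11t) + 55 = 11(2t + 5), so 11 | P_{k+1}.
By induction, 11 | P_n for all n ≥ 1.

11 | P_n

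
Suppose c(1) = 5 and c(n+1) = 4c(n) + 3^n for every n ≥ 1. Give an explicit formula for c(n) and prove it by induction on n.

Claim: c(n) = 2·4^n − 3^n.

Base case: c(1) = 5, and 2·4^1 − 3^1 = 8 − 3 = 5.
Assume c(m) = 2·4^m − 3^m for some m ≥ 1.
Then c(m+1) = 4c(m) + 3^m = 4·(2·4^m − 3^m) + 3^m = 2·4^{m+1} − 4·3^m + 3^m = 2·4^{m+1} − 3·3^m = 2·4^{m+1} − 3^{m+1}.
By induction, c(n) = 2·4^n − 3^n for all n ≥ 1.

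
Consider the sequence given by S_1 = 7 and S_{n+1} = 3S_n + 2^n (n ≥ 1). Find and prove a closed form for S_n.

Claim: S_n = 3·3^n − 2^n.

Base case: S_1 = 7, and 3·3^1 − 2^1 = 9 − 2 = 7.
Assume S_m = 3·3^m − 2^m for some m ≥ 1.
Then S_{m+1} = 3S_m + 2^m = 3·(3·3^m − 2^m) + 2^m = 3·3^{m+1} − 3·2^m + 2^m = 3·3^{m+1} − 2·2^m = 3·3^{m+1} − 2^{m+1}.
By induction, S_n = 3·3^n − 2^n for all n ≥ 1.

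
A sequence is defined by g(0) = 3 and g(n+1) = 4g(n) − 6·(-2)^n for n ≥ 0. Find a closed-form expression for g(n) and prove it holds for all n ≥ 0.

Claim: g(n) = 2·4^n + (-2)^n.

Base case: g(0) = 3, and 2·4^0 + (-2)^0 = 2 + 1 = 3.
Assume g(m) = 2·4^m + (-2)^m for some m ≥ 0.
Then g(m+1) = 4g(m) − 6·(-2)^m = 4·(2·4^m + (-2)^m) − 6·(-2)^m = 2·4^{m+1} + 4·(-2)^m − 6·(-2)^m = 2·4^{m+1} − 2·(-2)^m = 2·4^{m+1} + (-2)^{m+1}.
This completes the inductive step, so g(n) = 2·4^n + (-2)^n for all n ≥ 0.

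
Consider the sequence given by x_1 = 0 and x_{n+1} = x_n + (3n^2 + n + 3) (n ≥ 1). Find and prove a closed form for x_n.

Claim: x_n = n^3 − n^2 + 3n − 3.

Base case: x_1 = 0, and 1^3 − 1^2 + 3·1 − 3 = 0.
Assume x_m = m^3 − m^2 + 3m − 3.
Then x_{m+1} = x_m + (3m^2 + m + 3) = (m^3 − m^2 + 3m − 3) + (3m^2 + m + 3) = m^3 + 2m^2 + 4m,
and (m+1)^3 − (m+1)^2 + 3·(m+1) − 3 = m^3 + 2m^2 + 4m.
Hence x_n = n^3 − n^2 + 3n − 3 for every n ≥ 1, by induction.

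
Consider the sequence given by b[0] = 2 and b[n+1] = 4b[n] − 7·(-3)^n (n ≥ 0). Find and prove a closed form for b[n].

Claim: b[n] = 4^n + (-3)^n.

Base case: b[0] = 2, and 4^0 + (-3)^0 = 1 + 1 = 2.
Assume b[r] = 4^r + (-3)^r for some r ≥ 0.
Then b[r+1] = 4b[r] − 7·(-3)^r = 4·(4^r + (-3)^r) − 7·(-3)^r = 4^{r+1} + 4·(-3)^r − 7·(-3)^r = 4^{r+1} − 3·(-3)^r = 4^{r+1} + (-3)^{r+1}.
This completes the inductive step, so b[n] = 4^n + (-3)^n for all n ≥ 0.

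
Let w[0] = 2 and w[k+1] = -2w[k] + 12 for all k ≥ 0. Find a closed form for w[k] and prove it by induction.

Claim: w[k] = -2·(-2)^k + 4.

Base case: w[0] = 2, and -2·(-2)^0 + 4 = -2 + 4 = 2.
Assume w[j] = -2·(-2)^j + 4 for some j ≥ 0.
Then w[j+1] = -2w[j] + 12 = -2·(-2·(-2)^j + 4) + 12 = 4·(-2)^j − 8 + 12 = -2·(-2)^{j+1} + 4.
So the formula holds for j+1, and by induction w[k] = -2·(-2)^k + 4 for all k ≥ 0.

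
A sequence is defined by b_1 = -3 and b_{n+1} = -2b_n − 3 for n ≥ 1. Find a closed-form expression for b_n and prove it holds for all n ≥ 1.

Claim: b_n = (-2)^n − 1.

Base case: b_1 = -3, and (-2)^1 − 1 = -2 − 1 = -3.
Assume b_r = (-2)^r − 1 for some r ≥ 1.
Then b_{r+1} = -2b_r − 3 = -2·((-2)^r − 1) − 3 = -2·(-2)^r + 2 − 3 = (-2)^{r+1} − 1.
Hence b_n = (-2)^n − 1 for every n ≥ 1, by induction.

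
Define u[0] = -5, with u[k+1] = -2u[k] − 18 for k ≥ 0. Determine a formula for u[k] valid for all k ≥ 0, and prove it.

Claim: u[k] = (-2)^k − 6.

Base case: u[0] = -5, and (-2)^0 − 6 = 1 − 6 = -5.
Assume u[m] = (-2)^m − 6 for some m ≥ 0.
Then u[m+1] = -2u[m] − 18 = -2·((-2)^m − 6) − 18 = -2·(-2)^m + 12 − 18 = (-2)^{m+1} − 6.
By induction, u[k] = (-2)^k − 6 for all k ≥ 0.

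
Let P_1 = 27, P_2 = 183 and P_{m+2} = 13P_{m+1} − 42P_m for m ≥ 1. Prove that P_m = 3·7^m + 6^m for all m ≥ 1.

Base cases: P_1 = 27 and 3·7^1 + 6^1 = 27; P_2 = 183 and 3·7^2 + 6^2 = 183.
Assume P_j = 3·7^j + 6^j for all 1 ≤ j ≤ k, where k ≥ 2.
Then P_{k+1} = 13P_k − 42P_{k−1} = 13·(3·7^k + 6^k) − 42·(3·7^{k−1} + 6^{k−1}) = 3·(13·7 − 42)7^{k−1} + (13·6 − 42)6^{k−1} = 147·7^{k−1} + 36·6^{k−1} = 3·7^{k+1} + 6^{k+1}.
This completes the inductive step, so P_m = 3·7^m + 6^m for all m ≥ 1.

P_m = 3·7^m + 6^m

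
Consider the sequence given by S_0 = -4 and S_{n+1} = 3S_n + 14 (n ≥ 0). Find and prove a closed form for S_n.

Claim: S_n = 3^{n+1} − 7.

Base case: S_0 = -4, and 3^{0+1} − 7 = 3 − 7 = -4.
Assume S_r = 3^{r+1} − 7 for some r ≥ 0.
Then S_{r+1} = 3S_r + 14 = 3·(3^{r+1} − 7) + 14 = 3^{r+2} − 21 + 14 = 3^{r+2} − 7.
This completes the inductive step, so S_n = 3^{n+1} − 7 for all n ≥ 0.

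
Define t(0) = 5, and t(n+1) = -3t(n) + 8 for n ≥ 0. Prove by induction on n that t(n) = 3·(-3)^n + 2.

Base case: t(0) = 5, and 3·(-3)^0 + 2 = 3 + 2 = 5.
Assume t(m) = 3·(-3)^m + 2 for some m ≥ 0.
Then t(m+1) = -3t(m) + 8 = -3·(3·(-3)^m + 2) + 8 = -9·(-3)^m − 6 + 8 = 3·(-3)^{m+1} + 2.
Hence t(n) = 3·(-3)^n + 2 for every n ≥ 0, by induction.

t(n) = 3·(-3)^n + 2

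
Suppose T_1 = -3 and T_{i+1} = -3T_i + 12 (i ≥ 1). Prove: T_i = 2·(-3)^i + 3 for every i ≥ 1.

Base case: T_1 = -3, and 2·(-3)^1 + 3 = -6 + 3 = -3.
Assume T_j = 2·(-3)^j + 3 for some j ≥ 1.
Then T_{j+1} = -3T_j + 12 = -3·(2·(-3)^j + 3) + 12 = -6·(-3)^j − 9 + 12 = 2·(-3)^{j+1} + 3.
By induction, T_i = 2·(-3)^i + 3 for all i ≥ 1.

T_i = 2·(-3)^i + 3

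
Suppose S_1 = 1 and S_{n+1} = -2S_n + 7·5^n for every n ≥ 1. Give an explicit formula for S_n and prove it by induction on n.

Claim: S_n = 2·(-2)^n + 5^n.

Base case: S_1 = 1, and 2·(-2)^1 + 5^1 = -4 + 5 = 1.
Assume S_j = 2·(-2)^j + 5^j for some j ≥ 1.
Then S_{j+1} = -2S_j + 7·5^j = -2·(2·(-2)^j + 5^j) + 7·5^j = 2·(-2)^{j+1} − 2·5^j + 7·5^j = 2·(-2)^{j+1} + 5·5^j = 2·(-2)^{j+1} + 5^{j+1}.
Hence S_n = 2·(-2)^n + 5^n for every n ≥ 1, by induction.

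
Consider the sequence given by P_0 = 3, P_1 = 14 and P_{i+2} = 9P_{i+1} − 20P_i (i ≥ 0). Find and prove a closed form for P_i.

Claim: P_i = 4^i + 2·5^i.

Base cases: P_0 = 3 and 4^0 + 2·5^0 = 3; P_1 = 14 and 4^1 + 2·5^1 = 14.
Assume P_j = 4^j + 2·5^j for all 0 ≤ j ≤ r, where r ≥ 1.
Then P_{r+1} = 9P_r − 20P_{r−1} = 9·(4^r + 2·5^r) − 20·(4^{r−1} + 2·5^{r−1}) = (9·4 − 20)4^{r−1} + 2·(9·5 − 20)5^{r−1} = 16·4^{r−1} + 50·5^{r−1} = 4^{r+1} + 2·5^{r+1}.
Hence P_i = 4^i + 2·5^i for every i ≥ 0, by strong induction.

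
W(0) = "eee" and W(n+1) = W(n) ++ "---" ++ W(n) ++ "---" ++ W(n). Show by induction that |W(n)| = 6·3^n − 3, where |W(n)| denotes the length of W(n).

Base case: |W(0)| = 3, and 6·3^0 − 3 = 3.
Assume |W(k)| = 6·3^k − 3.
Then |W(k+1)| = 3|W(k)| + 6 = 3(6·3^k − 3) + 6 = 6·3^{k+1} − 9 + 6 = 6·3^{k+1} − 3.
Hence |W(n)| = 6·3^n − 3 for every n ≥ 0, by induction.

|W(n)| = 6·3^n − 3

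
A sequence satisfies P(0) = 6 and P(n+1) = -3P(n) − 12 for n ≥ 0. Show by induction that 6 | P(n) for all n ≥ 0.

Base case: P(0) = 6 = 6·1, so 6 | P(0).
Assume 6 | P(r), so P(r) = 6t for some integer t.
Then P(r+1) = -3P(r) − 12 = -3·(6t) − 12 = 6(-3t − 2), so 6 | P(r+1).
This completes the inductive step, so 6 | P(n) for all n ≥ 0.

6 | P(n)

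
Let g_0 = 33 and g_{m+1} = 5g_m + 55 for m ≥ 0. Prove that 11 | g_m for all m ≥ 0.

Base case: g_0 = 33 = 11·3, so 11 | g_0.
Assume 11 | g_j, so g_j = 11t for some integer t.
Then g_{j+1} = 5g_j + 55 = 5·(11t) + 55 = 11(5t + 5), so 11 | g_{j+1}.
By induction, 11 | g_m for all m ≥ 0.

11 | g_m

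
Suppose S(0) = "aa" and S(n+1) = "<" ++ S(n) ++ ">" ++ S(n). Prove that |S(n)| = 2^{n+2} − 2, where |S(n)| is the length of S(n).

Base case: |S(0)| = 2, and 2^{0+2} − 2 = 2.
Assume |S(r)| = 2^{r+2} − 2.
Then |S(r+1)| = 1 + |S(r)| + 1 + |S(r)| = 2|S(r)| + 2 = 2(2^{r+2} − 2) + 2 = 2^{r+3} − 4 + 2 = 2^{r+3} − 2.
By induction, |S(n)| = 2^{n+2} − 2 for all n ≥ 0.

|S(n)| = 2^{n+2} − 2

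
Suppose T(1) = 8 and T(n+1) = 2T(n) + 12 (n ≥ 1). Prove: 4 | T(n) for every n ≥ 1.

Base case: T(1) = 8 = 4·2, so 4 | T(1).
Assume 4 | T(k), so T(k) = 4t for some integer t.
Then T(k+1) = 2T(k) + 12 = 2·(4t) + 12 = 4(2t + 3), so 4 | T(k+1).
This completes the inductive step, so 4 | T(n) for all n ≥ 1.

4 | T(n)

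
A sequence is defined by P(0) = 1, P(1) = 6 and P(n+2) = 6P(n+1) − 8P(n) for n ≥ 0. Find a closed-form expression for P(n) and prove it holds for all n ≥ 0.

Claim: P(n) = 2·4^n − 2^n.

Base cases: P(0) = 1 and 2·4^0 − 2^0 = 1; P(1) = 6 and 2·4^1 − 2^1 = 6.
Assume P(j) = 2·4^j − 2^j for all 0 ≤ j ≤ r, where r ≥ 1.
Then P(r+1) = 6P(r) − 8P(r−1) = 6·(2·4^r − 2^r) − 8·(2·4^{r−1} − 2^{r−1}) = 2·(6·4 − 8)4^{r−1} − (6·2 − 8)2^{r−1} = 32·4^{r−1} − 4·2^{r−1} = 2·4^{r+1} − 2^{r+1}.
By strong induction, P(n) = 2·4^n − 2^n for all n ≥ 0.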